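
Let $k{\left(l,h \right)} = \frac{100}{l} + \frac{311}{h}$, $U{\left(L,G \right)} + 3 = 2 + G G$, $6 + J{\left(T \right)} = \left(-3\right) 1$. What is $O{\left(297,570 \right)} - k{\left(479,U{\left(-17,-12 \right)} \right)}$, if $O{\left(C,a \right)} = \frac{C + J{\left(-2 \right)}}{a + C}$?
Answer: $- \frac{40609029}{19795633} \approx -2.0514$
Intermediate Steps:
$J{\left(T \right)} = -9$ ($J{\left(T \right)} = -6 - 3 = -9$)
$U{\left(L,G \right)} = -1 + G^{2}$ ($U{\left(L,G \right)} = -3 + \left(2 + G G\right) = -3 + \left(2 + G^{2}\right) = -1 + G^{2}$)
$O{\left(C,a \right)} = \frac{-9 + C}{C + a}$ ($O{\left(C,a \right)} = \frac{C - 9}{a + C} = \frac{-9 + C}{C + a}$)
$O{\left(297,570 \right)} - k{\left(479,U{\left(-17,-12 \right)} \right)} = \frac{-9 + 297}{297 + 570} - \left(\frac{100}{479} + \frac{311}{-1 + \left(-12\right)^{2}}\right) = \frac{1}{867} \cdot 288 - \left(100 \cdot \frac{1}{479} + \frac{311}{-1 + 144}\right) = \frac{1}{867} \cdot 288 - \left(\frac{100}{479} + \frac{311}{143}\right) = \frac{96}{289} - \left(\frac{100}{479} + 311 \cdot \frac{1}{143}\right) = \frac{96}{289} - \left(\frac{100}{479} + \frac{311}{143}\right) = \frac{96}{289} - \frac{163269}{68497} = - \frac{40609029}{19795633}$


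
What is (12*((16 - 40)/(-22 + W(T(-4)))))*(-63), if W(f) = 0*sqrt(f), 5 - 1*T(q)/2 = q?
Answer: -9072/11 ≈ -824.73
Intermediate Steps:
T(q) = 10 - 2*q
W(f) = 0
(12*((16 - 40)/(-22 + W(T(-4)))))*(-63) = (12*((16 - 40)/(-22 + 0)))*(-63) = (12*(-24/(-22)))*(-63) = (12*(-24*(-1/22)))*(-63) = (12*(12/11))*(-63) = (144/11)*(-63) = -9072/11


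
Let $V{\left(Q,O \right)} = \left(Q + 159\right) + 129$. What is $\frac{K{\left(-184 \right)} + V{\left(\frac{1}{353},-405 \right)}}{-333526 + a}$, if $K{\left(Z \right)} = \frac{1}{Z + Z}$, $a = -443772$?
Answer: $- \frac{37412367}{100974119392} \approx -0.00037051$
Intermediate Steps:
$V{\left(Q,O \right)} = 288 + Q$ ($V{\left(Q,O \right)} = \left(159 + Q\right) + 129 = 288 + Q$)
$K{\left(Z \right)} = \frac{1}{2 Z}$
$\frac{K{\left(-184 \right)} + V{\left(\frac{1}{353},-405 \right)}}{-333526 + a} = \frac{\frac{1}{2 \left(-184\right)} + \left(288 + \frac{1}{353}\right)}{-333526 - 443772} = \frac{\frac{1}{2} \left(- \frac{1}{184}\right) + \left(288 + \frac{1}{353}\right)}{-777298} = \left(- \frac{1}{368} + \frac{101665}{353}\right) \left(- \frac{1}{777298}\right) = \frac{37412367}{129904} \left(- \frac{1}{777298}\right) = - \frac{37412367}{100974119392}$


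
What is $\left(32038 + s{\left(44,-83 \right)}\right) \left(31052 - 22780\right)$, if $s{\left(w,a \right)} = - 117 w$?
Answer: $222434080$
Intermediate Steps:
$\left(32038 + s{\left(44,-83 \right)}\right) \left(31052 - 22780\right) = \left(32038 - 5148\right) \left(31052 - 22780\right) = \left(32038 - 5148\right) 8272 = 26890 \cdot 8272 = 222434080$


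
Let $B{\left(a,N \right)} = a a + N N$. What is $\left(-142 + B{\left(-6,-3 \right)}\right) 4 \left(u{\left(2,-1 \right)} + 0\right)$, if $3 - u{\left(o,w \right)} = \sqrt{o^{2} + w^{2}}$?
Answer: $-1164 + 388 \sqrt{5} \approx -296.41$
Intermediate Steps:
$u{\left(o,w \right)} = 3 - \sqrt{o^{2} + w^{2}}$
$B{\left(a,N \right)} = N^{2} + a^{2}$ ($B{\left(a,N \right)} = a^{2} + N^{2} = N^{2} + a^{2}$)
$\left(-142 + B{\left(-6,-3 \right)}\right) 4 \left(u{\left(2,-1 \right)} + 0\right) = \left(-142 + \left(\left(-3\right)^{2} + \left(-6\right)^{2}\right)\right) 4 \left(\left(3 - \sqrt{2^{2} + \left(-1\right)^{2}}\right) + 0\right) = \left(-142 + \left(9 + 36\right)\right) 4 \left(\left(3 - \sqrt{4 + 1}\right) + 0\right) = \left(-142 + 45\right) 4 \left(\left(3 - \sqrt{5}\right) + 0\right) = - 97 \cdot 4 \left(3 - \sqrt{5}\right) = - 97 \left(12 - 4 \sqrt{5}\right) = -1164 + 388 \sqrt{5}$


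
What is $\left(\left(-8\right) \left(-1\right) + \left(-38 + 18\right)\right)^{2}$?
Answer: $144$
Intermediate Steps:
$\left(\left(-8\right) \left(-1\right) + \left(-38 + 18\right)\right)^{2} = \left(8 - 20\right)^{2} = \left(-12\right)^{2} = 144$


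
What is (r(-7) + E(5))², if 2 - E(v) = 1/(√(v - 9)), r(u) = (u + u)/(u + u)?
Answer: (6 + I)²/4 ≈ 8.75 + 3.0*I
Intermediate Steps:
r(u) = 1 (r(u) = (2*u)/((2*u)) = (2*u)*(1/(2*u)) = 1)
E(v) = 2 - 1/√(-9 + v) (E(v) = 2 - 1/(√(v - 9)) = 2 - 1/(√(-9 + v)) = 2 - 1/√(-9 + v))
(r(-7) + E(5))² = (1 + (2 - 1/√(-9 + 5)))² = (1 + (2 - 1/√(-4)))² = (1 + (2 - (-1)*I/2))² = (1 + (2 + I/2))² = (3 + I/2)²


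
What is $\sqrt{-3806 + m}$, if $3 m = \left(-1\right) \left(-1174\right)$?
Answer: $\frac{2 i \sqrt{7683}}{3} \approx 58.435 i$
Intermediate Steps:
$m = \frac{1174}{3}$ ($m = \frac{\left(-1\right) \left(-1174\right)}{3} = \frac{1}{3} \cdot 1174 = \frac{1174}{3} \approx 391.33$)
$\sqrt{-3806 + m} = \sqrt{-3806 + \frac{1174}{3}} = \sqrt{- \frac{10244}{3}} = \frac{2 i \sqrt{7683}}{3}$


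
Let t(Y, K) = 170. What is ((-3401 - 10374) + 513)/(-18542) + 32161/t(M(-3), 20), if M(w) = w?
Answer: 299291901/1576070 ≈ 189.90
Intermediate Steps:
((-3401 - 10374) + 513)/(-18542) + 32161/t(M(-3), 20) = ((-3401 - 10374) + 513)/(-18542) + 32161/170 = (-13775 + 513)*(-1/18542) + 32161*(1/170) = -13262*(-1/18542) + 32161/170 = 6631/9271 + 32161/170 = 299291901/1576070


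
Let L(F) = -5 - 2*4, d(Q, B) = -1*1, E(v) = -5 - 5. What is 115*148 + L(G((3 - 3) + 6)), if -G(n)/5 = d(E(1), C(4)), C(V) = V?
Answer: 17007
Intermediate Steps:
E(v) = -10
d(Q, B) = -1
G(n) = 5 (G(n) = -5*(-1) = 5)
L(F) = -13 (L(F) = -5 - 8 = -13)
115*148 + L(G((3 - 3) + 6)) = 115*148 - 13 = 17020 - 13 = 17007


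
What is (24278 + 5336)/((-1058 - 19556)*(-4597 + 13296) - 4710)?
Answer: -14807/89662948 ≈ -0.00016514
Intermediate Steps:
(24278 + 5336)/((-1058 - 19556)*(-4597 + 13296) - 4710) = 29614/(-20614*8699 - 4710) = 29614/(-179321186 - 4710) = 29614/(-179325896) = 29614*(-1/179325896) = -14807/89662948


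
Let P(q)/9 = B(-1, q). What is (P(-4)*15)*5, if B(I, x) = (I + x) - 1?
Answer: -4050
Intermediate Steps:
B(I, x) = -1 + I + x
P(q) = -18 + 9*q (P(q) = 9*(-1 - 1 + q) = 9*(-2 + q) = -18 + 9*q)
(P(-4)*15)*5 = ((-18 + 9*(-4))*15)*5 = ((-18 - 36)*15)*5 = -54*15*5 = -810*5 = -4050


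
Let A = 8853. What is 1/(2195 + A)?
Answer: 1/11048 ≈ 9.0514e-5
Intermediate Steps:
1/(2195 + A) = 1/(2195 + 8853) = 1/11048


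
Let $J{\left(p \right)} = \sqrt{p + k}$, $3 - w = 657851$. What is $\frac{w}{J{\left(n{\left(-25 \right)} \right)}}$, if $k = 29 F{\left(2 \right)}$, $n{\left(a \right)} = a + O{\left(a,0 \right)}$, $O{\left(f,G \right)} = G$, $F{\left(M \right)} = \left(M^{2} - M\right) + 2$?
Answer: $- \frac{657848 \sqrt{91}}{91} \approx -68961.0$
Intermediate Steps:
$w = -657848$ ($w = 3 - 657851 = -657848$)
$F{\left(M \right)} = 2 + M^{2} - M$
$n{\left(a \right)} = a$ ($n{\left(a \right)} = a + 0 = a$)
$k = 116$ ($k = 29 \left(2 + 2^{2} - 2\right) = 29 \left(2 + 4 - 2\right) = 29 \cdot 4 = 116$)
$J{\left(p \right)} = \sqrt{116 + p}$ ($J{\left(p \right)} = \sqrt{p + 116} = \sqrt{116 + p}$)
$\frac{w}{J{\left(n{\left(-25 \right)} \right)}} = - \frac{657848}{\sqrt{116 - 25}} = - \frac{657848}{\sqrt{91}} = - 657848 \frac{\sqrt{91}}{91} = - \frac{657848 \sqrt{91}}{91}$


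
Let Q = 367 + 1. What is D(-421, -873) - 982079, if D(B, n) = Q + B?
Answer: -982132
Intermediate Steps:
Q = 368
D(B, n) = 368 + B
D(-421, -873) - 982079 = (368 - 421) - 982079 = -53 - 982079 = -982132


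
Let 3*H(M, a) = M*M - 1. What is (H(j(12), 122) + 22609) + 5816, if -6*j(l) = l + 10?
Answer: 767587/27 ≈ 28429.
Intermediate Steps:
j(l) = -5/3 - l/6 (j(l) = -(l + 10)/6 = -(10 + l)/6 = -5/3 - l/6)
H(M, a) = -1/3 + M**2/3 (H(M, a) = (M*M - 1)/3 = (M**2 - 1)/3 = (-1 + M**2)/3 = -1/3 + M**2/3)
(H(j(12), 122) + 22609) + 5816 = ((-1/3 + (-5/3 - 1/6*12)**2/3) + 22609) + 5816 = ((-1/3 + (-5/3 - 2)**2/3) + 22609) + 5816 = ((-1/3 + (-11/3)**2/3) + 22609) + 5816 = ((-1/3 + (1/3)*(121/9)) + 22609) + 5816 = ((-1/3 + 121/27) + 22609) + 5816 = (112/27 + 22609) + 5816 = 610555/27 + 5816 = 767587/27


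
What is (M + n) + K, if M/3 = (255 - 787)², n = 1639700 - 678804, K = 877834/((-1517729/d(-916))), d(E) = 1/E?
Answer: 1258144743022693/695119882 ≈ 1.8100e+6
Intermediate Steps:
K = 438917/695119882 (K = 877834/((-1517729/(1/(-916)))) = 877834/((-1517729/(-1/916))) = 877834/((-1517729*(-916))) = 877834/1390239764 = 877834*(1/1390239764) = 438917/695119882 ≈ 0.00063143)
n = 960896
M = 849072 (M = 3*(255 - 787)² = 3*(-532)² = 3*283024 = 849072)
(M + n) + K = (849072 + 960896) + 438917/695119882 = 1809968 + 438917/695119882 = 1258144743022693/695119882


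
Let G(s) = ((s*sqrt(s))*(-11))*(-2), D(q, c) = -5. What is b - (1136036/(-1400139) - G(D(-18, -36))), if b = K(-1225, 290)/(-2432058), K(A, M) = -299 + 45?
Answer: 460543512899/567536542677 - 110*I*sqrt(5) ≈ 0.81148 - 245.97*I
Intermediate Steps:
K(A, M) = -254
G(s) = 22*s**(3/2) (G(s) = (s**(3/2)*(-11))*(-2) = -11*s**(3/2)*(-2) = 22*s**(3/2))
b = 127/1216029 (b = -254/(-2432058) = -254*(-1/2432058) = 127/1216029 ≈ 0.00010444)
b - (1136036/(-1400139) - G(D(-18, -36))) = 127/1216029 - (1136036/(-1400139) - 22*(-5)**(3/2)) = 127/1216029 - (1136036*(-1/1400139) - 22*(-5*I*sqrt(5))) = 127/1216029 - (-1136036/1400139 - (-110)*I*sqrt(5)) = 127/1216029 - (-1136036/1400139 + 110*I*sqrt(5)) = 127/1216029 + (1136036/1400139 - 110*I*sqrt(5)) = 460543512899/567536542677 - 110*I*sqrt(5)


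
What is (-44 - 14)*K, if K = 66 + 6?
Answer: -4176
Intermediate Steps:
K = 72
(-44 - 14)*K = (-44 - 14)*72 = -58*72 = -4176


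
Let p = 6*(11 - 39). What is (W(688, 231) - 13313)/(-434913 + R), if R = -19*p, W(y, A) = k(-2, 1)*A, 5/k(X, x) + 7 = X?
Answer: 40324/1295163 ≈ 0.031134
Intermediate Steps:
p = -168 (p = 6*(-28) = -168)
k(X, x) = 5/(-7 + X)
W(y, A) = -5*A/9 (W(y, A) = (5/(-7 - 2))*A = (5/(-9))*A = (5*(-1/9))*A = -5*A/9)
R = 3192 (R = -19*(-168) = 3192)
(W(688, 231) - 13313)/(-434913 + R) = (-5/9*231 - 13313)/(-434913 + 3192) = (-385/3 - 13313)/(-431721) = -40324/3*(-1/431721) = 40324/1295163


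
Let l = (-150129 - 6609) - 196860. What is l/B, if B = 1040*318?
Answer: -58933/55120 ≈ -1.0692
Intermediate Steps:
B = 330720
l = -353598 (l = -156738 - 196860 = -353598)
l/B = -353598/330720 = -353598*1/330720 = -58933/55120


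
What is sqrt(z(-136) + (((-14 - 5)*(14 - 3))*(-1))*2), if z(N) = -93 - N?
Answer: sqrt(461) ≈ 21.471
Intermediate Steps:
sqrt(z(-136) + (((-14 - 5)*(14 - 3))*(-1))*2) = sqrt((-93 - 1*(-136)) + (((-14 - 5)*(14 - 3))*(-1))*2) = sqrt((-93 + 136) + (-19*11*(-1))*2) = sqrt(43 - 209*(-1)*2) = sqrt(43 + 209*2) = sqrt(43 + 418) = sqrt(461)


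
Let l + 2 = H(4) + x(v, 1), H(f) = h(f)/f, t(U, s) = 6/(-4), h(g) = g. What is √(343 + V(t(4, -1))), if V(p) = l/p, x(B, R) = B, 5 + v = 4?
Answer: √3099/3 ≈ 18.556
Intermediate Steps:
v = -1 (v = -5 + 4 = -1)
t(U, s) = -3/2 (t(U, s) = 6*(-¼) = -3/2)
H(f) = 1 (H(f) = f/f = 1)
l = -2 (l = -2 + (1 - 1) = -2 + 0 = -2)
V(p) = -2/p
√(343 + V(t(4, -1))) = √(343 - 2/(-3/2)) = √(343 - 2*(-⅔)) = √(343 + 4/3) = √(1033/3) = √3099/3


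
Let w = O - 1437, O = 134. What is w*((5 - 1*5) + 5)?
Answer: -6515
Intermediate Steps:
w = -1303 (w = 134 - 1437 = -1303)
w*((5 - 1*5) + 5) = -1303*((5 - 1*5) + 5) = -1303*((5 - 5) + 5) = -1303*(0 + 5) = -1303*5 = -6515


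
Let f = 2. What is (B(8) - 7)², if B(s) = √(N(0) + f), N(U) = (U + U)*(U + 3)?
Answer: (7 - √2)² ≈ 31.201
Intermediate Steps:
N(U) = 2*U*(3 + U) (N(U) = (2*U)*(3 + U) = 2*U*(3 + U))
B(s) = √2 (B(s) = √(2*0*(3 + 0) + 2) = √(2*0*3 + 2) = √(0 + 2) = √2)
(B(8) - 7)² = (√2 - 7)² = (-7 + √2)²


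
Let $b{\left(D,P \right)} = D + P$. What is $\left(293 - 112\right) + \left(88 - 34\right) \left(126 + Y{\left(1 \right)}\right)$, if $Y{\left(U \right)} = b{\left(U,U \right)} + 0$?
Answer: $7093$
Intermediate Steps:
$Y{\left(U \right)} = 2 U$ ($Y{\left(U \right)} = \left(U + U\right) + 0 = 2 U + 0 = 2 U$)
$\left(293 - 112\right) + \left(88 - 34\right) \left(126 + Y{\left(1 \right)}\right) = \left(293 - 112\right) + \left(88 - 34\right) \left(126 + 2 \cdot 1\right) = \left(293 - 112\right) + \left(88 - 34\right) \left(126 + 2\right) = 181 + 54 \cdot 128 = 181 + 6912 = 7093$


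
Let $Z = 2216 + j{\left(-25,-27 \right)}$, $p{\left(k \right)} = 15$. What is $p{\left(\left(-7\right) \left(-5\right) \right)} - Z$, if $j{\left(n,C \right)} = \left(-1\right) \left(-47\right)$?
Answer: $-2248$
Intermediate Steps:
$j{\left(n,C \right)} = 47$
$Z = 2263$ ($Z = 2216 + 47 = 2263$)
$p{\left(\left(-7\right) \left(-5\right) \right)} - Z = 15 - 2263 = -2248$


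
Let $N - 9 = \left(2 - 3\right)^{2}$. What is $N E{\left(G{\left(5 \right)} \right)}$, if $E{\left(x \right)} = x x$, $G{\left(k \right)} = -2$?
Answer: $40$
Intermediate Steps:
$E{\left(x \right)} = x^{2}$
$N = 10$ ($N = 9 + \left(2 - 3\right)^{2} = 9 + \left(-1\right)^{2} = 9 + 1 = 10$)
$N E{\left(G{\left(5 \right)} \right)} = 10 \left(-2\right)^{2} = 10 \cdot 4 = 40$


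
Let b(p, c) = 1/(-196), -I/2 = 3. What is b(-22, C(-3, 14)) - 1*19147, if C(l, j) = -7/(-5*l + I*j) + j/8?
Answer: -3752813/196 ≈ -19147.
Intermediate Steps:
I = -6 (I = -2*3 = -6)
C(l, j) = -7/(-6*j - 5*l) + j/8 (C(l, j) = -7/(-5*l - 6*j) + j/8 = -7/(-6*j - 5*l) + j*(⅛) = -7/(-6*j - 5*l) + j/8)
b(p, c) = -1/196
b(-22, C(-3, 14)) - 1*19147 = -1/196 - 1*19147 = -1/196 - 19147 = -3752813/196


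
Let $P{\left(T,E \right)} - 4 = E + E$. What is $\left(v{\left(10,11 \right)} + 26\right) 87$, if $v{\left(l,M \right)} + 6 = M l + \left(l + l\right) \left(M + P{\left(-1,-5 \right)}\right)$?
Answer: $20010$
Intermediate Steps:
$P{\left(T,E \right)} = 4 + 2 E$ ($P{\left(T,E \right)} = 4 + \left(E + E\right) = 4 + 2 E$)
$v{\left(l,M \right)} = -6 + M l + 2 l \left(-6 + M\right)$ ($v{\left(l,M \right)} = -6 + \left(M l + \left(l + l\right) \left(M + \left(4 + 2 \left(-5\right)\right)\right)\right) = -6 + \left(M l + 2 l \left(M + \left(4 - 10\right)\right)\right) = -6 + \left(M l + 2 l \left(M - 6\right)\right) = -6 + \left(M l + 2 l \left(-6 + M\right)\right) = -6 + M l + 2 l \left(-6 + M\right)$)
$\left(v{\left(10,11 \right)} + 26\right) 87 = \left(\left(-6 - 120 + 3 \cdot 11 \cdot 10\right) + 26\right) 87 = \left(\left(-6 - 120 + 330\right) + 26\right) 87 = \left(204 + 26\right) 87 = 230 \cdot 87 = 20010$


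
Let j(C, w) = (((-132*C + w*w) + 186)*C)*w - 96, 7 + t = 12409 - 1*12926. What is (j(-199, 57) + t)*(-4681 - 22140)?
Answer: 9036578229929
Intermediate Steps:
t = -524 (t = -7 + (12409 - 1*12926) = -7 + (12409 - 12926) = -7 - 517 = -524)
j(C, w) = -96 + C*w*(186 + w² - 132*C) (j(C, w) = (((-132*C + w²) + 186)*C)*w - 96 = (((w² - 132*C) + 186)*C)*w - 96 = ((186 + w² - 132*C)*C)*w - 96 = (C*(186 + w² - 132*C))*w - 96 = C*w*(186 + w² - 132*C) - 96 = -96 + C*w*(186 + w² - 132*C))
(j(-199, 57) + t)*(-4681 - 22140) = ((-96 - 199*57³ - 132*57*(-199)² + 186*(-199)*57) - 524)*(-4681 - 22140) = ((-96 - 199*185193 - 132*57*39601 - 2109798) - 524)*(-26821) = ((-96 - 36853407 - 297957924 - 2109798) - 524)*(-26821) = (-336921225 - 524)*(-26821) = -336921749*(-26821) = 9036578229929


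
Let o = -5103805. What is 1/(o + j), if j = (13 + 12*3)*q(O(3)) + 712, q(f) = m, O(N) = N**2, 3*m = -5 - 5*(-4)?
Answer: -1/5102848 ≈ -1.9597e-7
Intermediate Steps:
m = 5 (m = (-5 - 5*(-4))/3 = (-5 + 20)/3 = (1/3)*15 = 5)
q(f) = 5
j = 957 (j = (13 + 12*3)*5 + 712 = (13 + 36)*5 + 712 = 49*5 + 712 = 245 + 712 = 957)
1/(o + j) = 1/(-5103805 + 957) = 1/(-5102848) = -1/5102848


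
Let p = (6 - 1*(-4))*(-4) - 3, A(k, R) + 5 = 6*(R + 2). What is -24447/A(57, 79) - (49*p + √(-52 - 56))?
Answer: 989020/481 - 6*I*√3 ≈ 2056.2 - 10.392*I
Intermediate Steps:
A(k, R) = 7 + 6*R (A(k, R) = -5 + 6*(R + 2) = -5 + 6*(2 + R) = -5 + (12 + 6*R) = 7 + 6*R)
p = -43 (p = (6 + 4)*(-4) - 3 = 10*(-4) - 3 = -40 - 3 = -43)
-24447/A(57, 79) - (49*p + √(-52 - 56)) = -24447/(7 + 6*79) - (49*(-43) + √(-52 - 56)) = -24447/(7 + 474) - (-2107 + √(-108)) = -24447/481 - (-2107 + 6*I*√3) = -24447*1/481 + (2107 - 6*I*√3) = -24447/481 + (2107 - 6*I*√3) = 989020/481 - 6*I*√3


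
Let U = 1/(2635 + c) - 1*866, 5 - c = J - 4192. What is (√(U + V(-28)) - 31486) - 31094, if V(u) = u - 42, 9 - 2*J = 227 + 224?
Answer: -62580 + 19*I*√128978211/7053 ≈ -62580.0 + 30.594*I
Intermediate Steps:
J = -221 (J = 9/2 - (227 + 224)/2 = 9/2 - ½*451 = 9/2 - 451/2 = -221)
c = 4418 (c = 5 - (-221 - 4192) = 5 - 1*(-4413) = 5 + 4413 = 4418)
U = -6107897/7053 (U = 1/(2635 + 4418) - 1*866 = 1/7053 - 866 = -6107897/7053 ≈ -866.00)
V(u) = -42 + u
(√(U + V(-28)) - 31486) - 31094 = (√(-6107897/7053 + (-42 - 28)) - 31486) - 31094 = (√(-6107897/7053 - 70) - 31486) - 31094 = (√(-6601607/7053) - 31486) - 31094 = (19*I*√128978211/7053 - 31486) - 31094 = (-31486 + 19*I*√128978211/7053) - 31094 = -62580 + 19*I*√128978211/7053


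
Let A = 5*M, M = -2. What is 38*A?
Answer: -380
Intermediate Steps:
A = -10 (A = 5*(-2) = -10)
38*A = 38*(-10) = -380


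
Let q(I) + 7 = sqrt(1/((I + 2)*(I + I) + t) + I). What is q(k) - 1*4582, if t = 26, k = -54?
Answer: -4589 + I*sqrt(1718931214)/5642 ≈ -4589.0 + 7.3485*I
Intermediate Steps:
q(I) = -7 + sqrt(I + 1/(26 + 2*I*(2 + I))) (q(I) = -7 + sqrt(1/((I + 2)*(I + I) + 26) + I) = -7 + sqrt(1/((2 + I)*(2*I) + 26) + I) = -7 + sqrt(1/(2*I*(2 + I) + 26) + I) = -7 + sqrt(1/(26 + 2*I*(2 + I)) + I) = -7 + sqrt(I + 1/(26 + 2*I*(2 + I))))
q(k) - 1*4582 = (-7 + sqrt(2/(13 + (-54)**2 + 2*(-54)) + 4*(-54))/2) - 1*4582 = (-7 + sqrt(2/(13 + 2916 - 108) - 216)/2) - 4582 = (-7 + sqrt(2/2821 - 216)/2) - 4582 = (-7 + sqrt(-609334/2821)/2) - 4582 = (-7 + (I*sqrt(1718931214)/2821)/2) - 4582 = (-7 + I*sqrt(1718931214)/5642) - 4582 = -4589 + I*sqrt(1718931214)/5642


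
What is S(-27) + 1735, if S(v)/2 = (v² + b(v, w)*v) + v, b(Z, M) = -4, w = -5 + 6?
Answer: 3355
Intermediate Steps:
w = 1
S(v) = -6*v + 2*v² (S(v) = 2*((v² - 4*v) + v) = 2*(v² - 3*v) = -6*v + 2*v²)
S(-27) + 1735 = 2*(-27)*(-3 - 27) + 1735 = 2*(-27)*(-30) + 1735 = 1620 + 1735 = 3355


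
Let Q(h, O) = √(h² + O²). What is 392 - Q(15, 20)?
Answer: 367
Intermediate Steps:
Q(h, O) = √(O² + h²)
392 - Q(15, 20) = 392 - √(20² + 15²) = 392 - √(400 + 225) = 392 - √625 = 392 - 1*25 = 392 - 25 = 367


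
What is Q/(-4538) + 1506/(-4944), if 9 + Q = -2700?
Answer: 546589/1869656 ≈ 0.29235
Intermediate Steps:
Q = -2709 (Q = -9 - 2700 = -2709)
Q/(-4538) + 1506/(-4944) = -2709/(-4538) + 1506/(-4944) = -2709*(-1/4538) + 1506*(-1/4944) = 2709/4538 - 251/824 = 546589/1869656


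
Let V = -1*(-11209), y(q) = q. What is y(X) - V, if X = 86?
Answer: -11123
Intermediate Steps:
V = 11209
y(X) - V = 86 - 1*11209 = 86 - 11209 = -11123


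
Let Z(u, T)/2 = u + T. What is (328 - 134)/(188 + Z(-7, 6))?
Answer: 97/93 ≈ 1.0430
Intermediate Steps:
Z(u, T) = 2*T + 2*u (Z(u, T) = 2*(u + T) = 2*(T + u) = 2*T + 2*u)
(328 - 134)/(188 + Z(-7, 6)) = (328 - 134)/(188 + (2*6 + 2*(-7))) = 194/(188 + (12 - 14)) = 194/(188 - 2) = 194/186 = 194*(1/186) = 97/93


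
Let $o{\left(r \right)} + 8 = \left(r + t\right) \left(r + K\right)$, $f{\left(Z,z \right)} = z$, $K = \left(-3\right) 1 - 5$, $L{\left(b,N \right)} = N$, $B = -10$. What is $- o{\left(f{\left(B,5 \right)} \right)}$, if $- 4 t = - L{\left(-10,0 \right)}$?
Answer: $23$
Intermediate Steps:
$K = -8$ ($K = -3 - 5 = -8$)
$t = 0$ ($t = - \frac{\left(-1\right) 0}{4} = \left(- \frac{1}{4}\right) 0 = 0$)
$o{\left(r \right)} = -8 + r \left(-8 + r\right)$ ($o{\left(r \right)} = -8 + \left(r + 0\right) \left(r - 8\right) = -8 + r \left(-8 + r\right)$)
$- o{\left(f{\left(B,5 \right)} \right)} = - (-8 + 5^{2} - 40) = - (-8 + 25 - 40) = \left(-1\right) \left(-23\right) = 23$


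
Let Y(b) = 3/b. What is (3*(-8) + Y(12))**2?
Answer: 9025/16 ≈ 564.06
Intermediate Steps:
(3*(-8) + Y(12))**2 = (3*(-8) + 3/12)**2 = (-24 + 3*(1/12))**2 = (-24 + 1/4)**2 = (-95/4)**2 = 9025/16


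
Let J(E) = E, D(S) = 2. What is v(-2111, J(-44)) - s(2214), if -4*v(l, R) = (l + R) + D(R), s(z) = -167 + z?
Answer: -6035/4 ≈ -1508.8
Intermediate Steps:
v(l, R) = -½ - R/4 - l/4 (v(l, R) = -((l + R) + 2)/4 = -((R + l) + 2)/4 = -(2 + R + l)/4 = -½ - R/4 - l/4)
v(-2111, J(-44)) - s(2214) = (-½ - ¼*(-44) - ¼*(-2111)) - (-167 + 2214) = (-½ + 11 + 2111/4) - 1*2047 = 2153/4 - 2047 = -6035/4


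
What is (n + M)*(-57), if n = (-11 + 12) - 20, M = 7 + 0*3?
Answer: 684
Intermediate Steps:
M = 7 (M = 7 + 0 = 7)
n = -19 (n = 1 - 20 = -19)
(n + M)*(-57) = (-19 + 7)*(-57) = -12*(-57) = 684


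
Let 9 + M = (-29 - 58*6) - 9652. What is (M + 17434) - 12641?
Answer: -5245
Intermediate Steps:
M = -10038 (M = -9 + ((-29 - 58*6) - 9652) = -9 + ((-29 - 348) - 9652) = -9 + (-377 - 9652) = -9 - 10029 = -10038)
(M + 17434) - 12641 = (-10038 + 17434) - 12641 = 7396 - 12641 = -5245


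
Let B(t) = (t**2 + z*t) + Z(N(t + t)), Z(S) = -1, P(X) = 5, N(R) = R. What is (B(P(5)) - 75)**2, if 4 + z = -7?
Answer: 11236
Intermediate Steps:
z = -11 (z = -4 - 7 = -11)
B(t) = -1 + t**2 - 11*t (B(t) = (t**2 - 11*t) - 1 = -1 + t**2 - 11*t)
(B(P(5)) - 75)**2 = ((-1 + 5**2 - 11*5) - 75)**2 = ((-1 + 25 - 55) - 75)**2 = (-31 - 75)**2 = (-106)**2 = 11236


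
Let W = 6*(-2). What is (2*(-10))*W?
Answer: 240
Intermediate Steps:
W = -12
(2*(-10))*W = (2*(-10))*(-12) = -20*(-12) = 240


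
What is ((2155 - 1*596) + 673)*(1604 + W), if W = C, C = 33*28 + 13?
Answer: 5671512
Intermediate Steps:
C = 937 (C = 924 + 13 = 937)
W = 937
((2155 - 1*596) + 673)*(1604 + W) = ((2155 - 1*596) + 673)*(1604 + 937) = ((2155 - 596) + 673)*2541 = (1559 + 673)*2541 = 2232*2541 = 5671512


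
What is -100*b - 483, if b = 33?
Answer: -3783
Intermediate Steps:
-100*b - 483 = -100*33 - 483 = -3300 - 483 = -3783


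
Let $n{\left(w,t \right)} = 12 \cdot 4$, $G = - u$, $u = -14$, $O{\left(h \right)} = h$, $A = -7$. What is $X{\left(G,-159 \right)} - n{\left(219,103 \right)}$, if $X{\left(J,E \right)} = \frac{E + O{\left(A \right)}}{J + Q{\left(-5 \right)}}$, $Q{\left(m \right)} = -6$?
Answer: $- \frac{275}{4} \approx -68.75$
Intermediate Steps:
$G = 14$ ($G = \left(-1\right) \left(-14\right) = 14$)
$n{\left(w,t \right)} = 48$
$X{\left(J,E \right)} = \frac{-7 + E}{-6 + J}$ ($X{\left(J,E \right)} = \frac{E - 7}{J - 6} = \frac{-7 + E}{-6 + J}$)
$X{\left(G,-159 \right)} - n{\left(219,103 \right)} = \frac{-7 - 159}{-6 + 14} - 48 = \frac{1}{8} \left(-166\right) - 48 = - \frac{83}{4} - 48 = - \frac{275}{4}$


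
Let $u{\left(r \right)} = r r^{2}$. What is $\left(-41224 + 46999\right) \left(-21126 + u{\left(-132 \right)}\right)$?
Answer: $-13404317850$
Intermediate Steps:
$u{\left(r \right)} = r^{3}$
$\left(-41224 + 46999\right) \left(-21126 + u{\left(-132 \right)}\right) = \left(-41224 + 46999\right) \left(-21126 + \left(-132\right)^{3}\right) = 5775 \left(-21126 - 2299968\right) = 5775 \left(-2321094\right) = -13404317850$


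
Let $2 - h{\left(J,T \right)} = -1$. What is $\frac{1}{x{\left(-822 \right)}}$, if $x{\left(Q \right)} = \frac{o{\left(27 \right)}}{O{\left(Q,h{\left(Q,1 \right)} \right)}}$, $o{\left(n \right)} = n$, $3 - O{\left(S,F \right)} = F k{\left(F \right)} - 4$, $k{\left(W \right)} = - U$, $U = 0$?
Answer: $\frac{7}{27} \approx 0.25926$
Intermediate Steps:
$k{\left(W \right)} = 0$ ($k{\left(W \right)} = \left(-1\right) 0 = 0$)
$h{\left(J,T \right)} = 3$ ($h{\left(J,T \right)} = 2 - -1 = 2 + 1 = 3$)
$O{\left(S,F \right)} = 7$ ($O{\left(S,F \right)} = 3 - \left(F 0 - 4\right) = 3 - \left(0 - 4\right) = 3 - -4 = 3 + 4 = 7$)
$x{\left(Q \right)} = \frac{27}{7}$
$\frac{1}{x{\left(-822 \right)}} = \frac{1}{\frac{27}{7}} = \frac{7}{27}$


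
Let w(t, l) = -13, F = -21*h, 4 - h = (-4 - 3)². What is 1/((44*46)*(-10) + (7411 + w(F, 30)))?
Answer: -1/12842 ≈ -7.7870e-5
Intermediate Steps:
h = -45 (h = 4 - (-4 - 3)² = 4 - 1*(-7)² = 4 - 1*49 = 4 - 49 = -45)
F = 945 (F = -21*(-45) = 945)
1/((44*46)*(-10) + (7411 + w(F, 30))) = 1/((44*46)*(-10) + (7411 - 13)) = 1/(2024*(-10) + 7398) = 1/(-20240 + 7398) = 1/(-12842) = -1/12842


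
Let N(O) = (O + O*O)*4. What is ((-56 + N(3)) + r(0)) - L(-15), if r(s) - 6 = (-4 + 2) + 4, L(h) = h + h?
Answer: 30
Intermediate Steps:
L(h) = 2*h
r(s) = 8 (r(s) = 6 + ((-4 + 2) + 4) = 6 + (-2 + 4) = 6 + 2 = 8)
N(O) = 4*O + 4*O² (N(O) = (O + O²)*4 = 4*O + 4*O²)
((-56 + N(3)) + r(0)) - L(-15) = ((-56 + 4*3*(1 + 3)) + 8) - 2*(-15) = ((-56 + 4*3*4) + 8) - 1*(-30) = ((-56 + 48) + 8) + 30 = (-8 + 8) + 30 = 0 + 30 = 30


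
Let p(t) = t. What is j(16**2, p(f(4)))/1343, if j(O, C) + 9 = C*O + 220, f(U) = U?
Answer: 1235/1343 ≈ 0.91958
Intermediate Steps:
j(O, C) = 211 + C*O (j(O, C) = -9 + (C*O + 220) = -9 + (220 + C*O) = 211 + C*O)
j(16**2, p(f(4)))/1343 = (211 + 4*16**2)/1343 = (211 + 4*256)*(1/1343) = (211 + 1024)*(1/1343) = 1235*(1/1343) = 1235/1343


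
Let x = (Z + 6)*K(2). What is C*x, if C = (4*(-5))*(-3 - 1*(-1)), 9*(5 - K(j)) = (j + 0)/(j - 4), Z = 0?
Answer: 3680/3 ≈ 1226.7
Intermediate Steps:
K(j) = 5 - j/(9*(-4 + j)) (K(j) = 5 - (j + 0)/(9*(j - 4)) = 5 - j/(9*(-4 + j)))
x = 92/3 (x = (0 + 6)*(4*(-45 + 11*2)/(9*(-4 + 2))) = 6*((4/9)*(-45 + 22)/(-2)) = 6*((4/9)*(-½)*(-23)) = 6*(46/9) = 92/3 ≈ 30.667)
C = 40 (C = -20*(-3 + 1) = -20*(-2) = 40)
C*x = 40*(92/3) = 3680/3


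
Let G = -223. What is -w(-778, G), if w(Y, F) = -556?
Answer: 556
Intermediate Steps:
-w(-778, G) = -1*(-556) = 556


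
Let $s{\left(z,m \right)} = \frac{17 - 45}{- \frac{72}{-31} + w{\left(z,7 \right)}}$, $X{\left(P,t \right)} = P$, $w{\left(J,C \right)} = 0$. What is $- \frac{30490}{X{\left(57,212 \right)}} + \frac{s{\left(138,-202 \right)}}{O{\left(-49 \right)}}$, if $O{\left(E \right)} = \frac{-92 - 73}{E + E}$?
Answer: $- \frac{15294577}{28215} \approx -542.07$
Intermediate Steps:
$O{\left(E \right)} = - \frac{165}{2 E}$
$s{\left(z,m \right)} = - \frac{217}{18}$ ($s{\left(z,m \right)} = \frac{17 - 45}{- \frac{72}{-31} + 0} = - \frac{28}{\left(-72\right) \left(- \frac{1}{31}\right) + 0} = - \frac{28}{\frac{72}{31} + 0} = - \frac{28}{\frac{72}{31}} = \left(-28\right) \frac{31}{72} = - \frac{217}{18}$)
$- \frac{30490}{X{\left(57,212 \right)}} + \frac{s{\left(138,-202 \right)}}{O{\left(-49 \right)}} = - \frac{30490}{57} - \frac{217}{18 \left(- \frac{165}{2 \left(-49\right)}\right)} = \left(-30490\right) \frac{1}{57} - \frac{217}{18 \left(\left(- \frac{165}{2}\right) \left(- \frac{1}{49}\right)\right)} = - \frac{30490}{57} - \frac{217}{18 \cdot \frac{165}{98}} = - \frac{30490}{57} - \frac{10633}{1485} = - \frac{15294577}{28215}$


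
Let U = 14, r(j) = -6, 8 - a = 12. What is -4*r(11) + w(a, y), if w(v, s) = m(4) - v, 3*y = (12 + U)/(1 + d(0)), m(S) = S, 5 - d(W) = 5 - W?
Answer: 32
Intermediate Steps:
a = -4 (a = 8 - 1*12 = 8 - 12 = -4)
d(W) = W (d(W) = 5 - (5 - W) = 5 + (-5 + W) = W)
y = 26/3 (y = ((12 + 14)/(1 + 0))/3 = (26/1)/3 = (26*1)/3 = (⅓)*26 = 26/3 ≈ 8.6667)
w(v, s) = 4 - v
-4*r(11) + w(a, y) = -4*(-6) + (4 - 1*(-4)) = 24 + (4 + 4) = 24 + 8 = 32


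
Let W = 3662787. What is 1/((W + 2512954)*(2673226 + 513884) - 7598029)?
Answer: 1/19682758300481 ≈ 5.0806e-14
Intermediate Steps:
1/((W + 2512954)*(2673226 + 513884) - 7598029) = 1/((3662787 + 2512954)*(2673226 + 513884) - 7598029) = 1/(6175741*3187110 - 7598029) = 1/(19682765898510 - 7598029) = 1/19682758300481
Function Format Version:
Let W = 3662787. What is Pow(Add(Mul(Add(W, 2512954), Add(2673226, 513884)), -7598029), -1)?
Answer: Rational(1, 19682758300481) ≈ 5.0806e-14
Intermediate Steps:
Pow(Add(Mul(Add(W, 2512954), Add(2673226, 513884)), -7598029), -1) = Pow(Add(Mul(Add(3662787, 2512954), Add(2673226, 513884)), -7598029), -1) = Pow(Add(Mul(6175741, 3187110), -7598029), -1) = Pow(Add(19682765898510, -7598029), -1) = Pow(19682758300481, -1) = Rational(1, 19682758300481)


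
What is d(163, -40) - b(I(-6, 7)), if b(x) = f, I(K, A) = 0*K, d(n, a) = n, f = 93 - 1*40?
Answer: 110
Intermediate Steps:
f = 53 (f = 93 - 40 = 53)
I(K, A) = 0
b(x) = 53
d(163, -40) - b(I(-6, 7)) = 163 - 1*53 = 163 - 53 = 110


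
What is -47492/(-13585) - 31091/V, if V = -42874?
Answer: 189118711/44803330 ≈ 4.2211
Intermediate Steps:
-47492/(-13585) - 31091/V = -47492/(-13585) - 31091/(-42874) = -47492*(-1/13585) - 31091*(-1/42874) = 47492/13585 + 31091/42874 = 189118711/44803330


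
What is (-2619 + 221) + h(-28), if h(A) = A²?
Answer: -1614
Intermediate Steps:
(-2619 + 221) + h(-28) = (-2619 + 221) + (-28)² = -2398 + 784 = -1614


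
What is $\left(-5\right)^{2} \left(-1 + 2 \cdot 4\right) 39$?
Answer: $6825$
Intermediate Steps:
$\left(-5\right)^{2} \left(-1 + 2 \cdot 4\right) 39 = 25 \left(-1 + 8\right) 39 = 25 \cdot 7 \cdot 39 = 175 \cdot 39 = 6825$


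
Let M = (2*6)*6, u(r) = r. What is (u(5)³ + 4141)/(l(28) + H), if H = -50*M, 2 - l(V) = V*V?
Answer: -2133/2191 ≈ -0.97353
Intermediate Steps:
M = 72 (M = 12*6 = 72)
l(V) = 2 - V² (l(V) = 2 - V*V = 2 - V²)
H = -3600 (H = -50*72 = -3600)
(u(5)³ + 4141)/(l(28) + H) = (5³ + 4141)/((2 - 1*28²) - 3600) = (125 + 4141)/((2 - 1*784) - 3600) = 4266/((2 - 784) - 3600) = 4266/(-782 - 3600) = 4266/(-4382) = 4266*(-1/4382) = -2133/2191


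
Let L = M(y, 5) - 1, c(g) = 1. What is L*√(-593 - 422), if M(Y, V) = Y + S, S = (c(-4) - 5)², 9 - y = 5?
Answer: 19*I*√1015 ≈ 605.32*I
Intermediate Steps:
y = 4 (y = 9 - 1*5 = 9 - 5 = 4)
S = 16 (S = (1 - 5)² = (-4)² = 16)
M(Y, V) = 16 + Y (M(Y, V) = Y + 16 = 16 + Y)
L = 19 (L = (16 + 4) - 1 = 20 - 1 = 19)
L*√(-593 - 422) = 19*√(-593 - 422) = 19*√(-1015) = 19*(I*√1015) = 19*I*√1015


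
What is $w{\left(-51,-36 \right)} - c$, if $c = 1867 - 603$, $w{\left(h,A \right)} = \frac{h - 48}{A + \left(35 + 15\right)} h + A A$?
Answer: $\frac{5497}{14} \approx 392.64$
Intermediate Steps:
$w{\left(h,A \right)} = A^{2} + \frac{h \left(-48 + h\right)}{50 + A}$ ($w{\left(h,A \right)} = \frac{-48 + h}{A + 50} h + A^{2} = \frac{-48 + h}{50 + A} h + A^{2} = \frac{h \left(-48 + h\right)}{50 + A} + A^{2} = A^{2} + \frac{h \left(-48 + h\right)}{50 + A}$)
$c = 1264$
$w{\left(-51,-36 \right)} - c = \frac{\left(-36\right)^{3} + \left(-51\right)^{2} - -2448 + 50 \left(-36\right)^{2}}{50 - 36} - 1264 = \frac{-46656 + 2601 + 2448 + 50 \cdot 1296}{14} - 1264 = \frac{-46656 + 2601 + 2448 + 64800}{14} - 1264 = \frac{1}{14} \cdot 23193 - 1264 = \frac{23193}{14} - 1264 = \frac{5497}{14}$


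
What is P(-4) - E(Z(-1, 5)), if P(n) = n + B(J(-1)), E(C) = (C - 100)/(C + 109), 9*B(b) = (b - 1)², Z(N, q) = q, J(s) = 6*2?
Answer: 185/18 ≈ 10.278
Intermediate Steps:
J(s) = 12
B(b) = (-1 + b)²/9 (B(b) = (b - 1)²/9 = (-1 + b)²/9)
E(C) = (-100 + C)/(109 + C)
P(n) = 121/9 + n (P(n) = n + (-1 + 12)²/9 = n + (⅑)*11² = n + (⅑)*121 = n + 121/9 = 121/9 + n)
P(-4) - E(Z(-1, 5)) = (121/9 - 4) - (-100 + 5)/(109 + 5) = 85/9 - (-95)/114 = 85/9 - 1*(-⅚) = 85/9 + ⅚ = 185/18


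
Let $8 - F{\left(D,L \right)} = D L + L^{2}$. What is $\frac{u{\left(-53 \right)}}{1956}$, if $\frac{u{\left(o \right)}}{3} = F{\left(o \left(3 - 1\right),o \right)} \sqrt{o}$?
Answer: $- \frac{8419 i \sqrt{53}}{652} \approx - 94.005 i$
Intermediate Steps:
$F{\left(D,L \right)} = 8 - L^{2} - D L$ ($F{\left(D,L \right)} = 8 - \left(D L + L^{2}\right) = 8 - \left(L^{2} + D L\right) = 8 - L^{2} - D L$)
$u{\left(o \right)} = 3 \sqrt{o} \left(8 - 3 o^{2}\right)$ ($u{\left(o \right)} = 3 \left(8 - o^{2} - o \left(3 - 1\right) o\right) \sqrt{o} = 3 \left(8 - o^{2} - o 2 o\right) \sqrt{o} = 3 \left(8 - o^{2} - 2 o o\right) \sqrt{o} = 3 \left(8 - o^{2} - 2 o^{2}\right) \sqrt{o} = 3 \left(8 - 3 o^{2}\right) \sqrt{o} = 3 \sqrt{o} \left(8 - 3 o^{2}\right)$)
$\frac{u{\left(-53 \right)}}{1956} = \frac{\sqrt{-53} \left(24 - 9 \left(-53\right)^{2}\right)}{1956} = i \sqrt{53} \left(24 - 25281\right) \frac{1}{1956} = i \sqrt{53} \left(-25257\right) \frac{1}{1956} = - 25257 i \sqrt{53} \cdot \frac{1}{1956} = - \frac{8419 i \sqrt{53}}{652}$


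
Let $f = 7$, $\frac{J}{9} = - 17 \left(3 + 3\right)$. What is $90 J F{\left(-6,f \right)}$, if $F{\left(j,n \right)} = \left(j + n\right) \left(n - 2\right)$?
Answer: $-413100$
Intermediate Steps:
$J = -918$ ($J = 9 \left(- 17 \left(3 + 3\right)\right) = 9 \left(\left(-17\right) 6\right) = 9 \left(-102\right) = -918$)
$F{\left(j,n \right)} = \left(-2 + n\right) \left(j + n\right)$ ($F{\left(j,n \right)} = \left(j + n\right) \left(-2 + n\right) = \left(-2 + n\right) \left(j + n\right)$)
$90 J F{\left(-6,f \right)} = 90 \left(-918\right) \left(7^{2} - -12 - 14 - 42\right) = - 82620 \left(49 + 12 - 14 - 42\right) = \left(-82620\right) 5 = -413100$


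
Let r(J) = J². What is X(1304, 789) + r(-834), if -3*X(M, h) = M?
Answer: 2085364/3 ≈ 6.9512e+5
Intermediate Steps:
X(M, h) = -M/3
X(1304, 789) + r(-834) = -⅓*1304 + (-834)² = -1304/3 + 695556 = 2085364/3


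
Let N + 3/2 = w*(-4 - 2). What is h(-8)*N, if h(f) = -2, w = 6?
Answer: 75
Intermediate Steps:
N = -75/2 (N = -3/2 + 6*(-4 - 2) = -3/2 + 6*(-6) = -3/2 - 36 = -75/2 ≈ -37.500)
h(-8)*N = -2*(-75/2) = 75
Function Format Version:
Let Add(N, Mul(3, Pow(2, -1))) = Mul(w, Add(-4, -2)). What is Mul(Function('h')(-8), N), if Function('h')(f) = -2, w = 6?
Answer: 75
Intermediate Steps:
N = Rational(-75, 2) (N = Add(Rational(-3, 2), Mul(6, Add(-4, -2))) = Add(Rational(-3, 2), Mul(6, -6)) = Add(Rational(-3, 2), -36) = Rational(-75, 2) ≈ -37.500)
Mul(Function('h')(-8), N) = Mul(-2, Rational(-75, 2)) = 75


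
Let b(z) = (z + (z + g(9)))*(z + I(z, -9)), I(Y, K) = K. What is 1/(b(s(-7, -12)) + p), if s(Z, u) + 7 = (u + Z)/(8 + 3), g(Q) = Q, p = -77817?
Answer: -121/9397722 ≈ -1.2875e-5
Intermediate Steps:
s(Z, u) = -7 + Z/11 + u/11 (s(Z, u) = -7 + (u + Z)/(8 + 3) = -7 + (Z + u)/11 = -7 + (Z + u)*(1/11) = -7 + (Z/11 + u/11) = -7 + Z/11 + u/11)
b(z) = (-9 + z)*(9 + 2*z) (b(z) = (z + (z + 9))*(z - 9) = (z + (9 + z))*(-9 + z) = (9 + 2*z)*(-9 + z) = (-9 + z)*(9 + 2*z))
1/(b(s(-7, -12)) + p) = 1/((-81 - 9*(-7 + (1/11)*(-7) + (1/11)*(-12)) + 2*(-7 + (1/11)*(-7) + (1/11)*(-12))²) - 77817) = 1/((-81 - 9*(-7 - 7/11 - 12/11) + 2*(-7 - 7/11 - 12/11)²) - 77817) = 1/((-81 - 9*(-96/11) + 2*(-96/11)²) - 77817) = 1/((-81 + 864/11 + 2*(9216/121)) - 77817) = 1/((-81 + 864/11 + 18432/121) - 77817) = 1/(18135/121 - 77817) = 1/(-9397722/121) = -121/9397722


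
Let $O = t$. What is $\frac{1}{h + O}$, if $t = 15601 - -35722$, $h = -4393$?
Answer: $\frac{1}{46930} \approx 2.1308 \cdot 10^{-5}$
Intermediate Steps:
$t = 51323$ ($t = 15601 + 35722 = 51323$)
$O = 51323$
$\frac{1}{h + O} = \frac{1}{-4393 + 51323} = \frac{1}{46930}$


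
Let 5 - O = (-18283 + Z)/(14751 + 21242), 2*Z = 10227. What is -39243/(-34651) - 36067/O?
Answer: -89949893462995/13384607119 ≈ -6720.4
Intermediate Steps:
Z = 10227/2 (Z = (1/2)*10227 = 10227/2 ≈ 5113.5)
O = 386269/71986 (O = 5 - (-18283 + 10227/2)/(14751 + 21242) = 5 - (-26339)/(2*35993) = 5 - 1*(-26339/71986) = 5 + 26339/71986 = 386269/71986 ≈ 5.3659)
-39243/(-34651) - 36067/O = -39243/(-34651) - 36067/386269/71986 = -39243*(-1/34651) - 36067*71986/386269 = 39243/34651 - 2596319062/386269 = -89949893462995/13384607119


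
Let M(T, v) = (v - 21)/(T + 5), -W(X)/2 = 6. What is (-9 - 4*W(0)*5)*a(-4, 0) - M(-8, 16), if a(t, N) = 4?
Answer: 2767/3 ≈ 922.33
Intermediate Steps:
W(X) = -12 (W(X) = -2*6 = -12)
M(T, v) = (-21 + v)/(5 + T)
(-9 - 4*W(0)*5)*a(-4, 0) - M(-8, 16) = (-9 - 4*(-12)*5)*4 - (-21 + 16)/(5 - 8) = (-9 + 48*5)*4 - (-5)/(-3) = (-9 + 240)*4 - (-1)*(-5)/3 = 231*4 - 1*5/3 = 924 - 5/3 = 2767/3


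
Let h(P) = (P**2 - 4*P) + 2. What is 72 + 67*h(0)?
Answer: 206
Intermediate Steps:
h(P) = 2 + P**2 - 4*P
72 + 67*h(0) = 72 + 67*(2 + 0**2 - 4*0) = 72 + 67*(2 + 0 + 0) = 72 + 67*2 = 72 + 134 = 206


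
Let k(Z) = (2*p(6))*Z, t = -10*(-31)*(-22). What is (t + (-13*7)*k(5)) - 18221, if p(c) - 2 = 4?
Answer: -30501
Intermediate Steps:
p(c) = 6 (p(c) = 2 + 4 = 6)
t = -6820 (t = 310*(-22) = -6820)
k(Z) = 12*Z (k(Z) = (2*6)*Z = 12*Z)
(t + (-13*7)*k(5)) - 18221 = (-6820 + (-13*7)*(12*5)) - 18221 = (-6820 - 91*60) - 18221 = (-6820 - 5460) - 18221 = -12280 - 18221 = -30501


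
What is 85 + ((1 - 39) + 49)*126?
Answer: 1471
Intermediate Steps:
85 + ((1 - 39) + 49)*126 = 85 + (-38 + 49)*126 = 85 + 11*126 = 85 + 1386 = 1471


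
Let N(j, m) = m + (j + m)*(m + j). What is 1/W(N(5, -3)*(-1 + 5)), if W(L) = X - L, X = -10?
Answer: -1/14 ≈ -0.071429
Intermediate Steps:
N(j, m) = m + (j + m)² (N(j, m) = m + (j + m)*(j + m) = m + (j + m)²)
W(L) = -10 - L
1/W(N(5, -3)*(-1 + 5)) = 1/(-10 - (-3 + (5 - 3)²)*(-1 + 5)) = 1/(-10 - (-3 + 2²)*4) = 1/(-10 - (-3 + 4)*4) = 1/(-10 - 4) = 1/(-14) = -1/14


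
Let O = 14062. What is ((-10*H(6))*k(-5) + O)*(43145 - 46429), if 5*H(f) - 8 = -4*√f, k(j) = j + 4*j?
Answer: -47493208 + 656800*√6 ≈ -4.5884e+7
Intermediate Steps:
k(j) = 5*j
H(f) = 8/5 - 4*√f/5 (H(f) = 8/5 + (-4*√f)/5 = 8/5 - 4*√f/5)
((-10*H(6))*k(-5) + O)*(43145 - 46429) = ((-10*(8/5 - 4*√6/5))*(5*(-5)) + 14062)*(43145 - 46429) = ((-16 + 8*√6)*(-25) + 14062)*(-3284) = ((400 - 200*√6) + 14062)*(-3284) = (14462 - 200*√6)*(-3284) = -47493208 + 656800*√6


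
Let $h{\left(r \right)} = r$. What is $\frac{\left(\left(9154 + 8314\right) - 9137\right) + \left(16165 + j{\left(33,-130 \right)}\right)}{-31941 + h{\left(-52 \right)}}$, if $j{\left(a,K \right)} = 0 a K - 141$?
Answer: $- \frac{24355}{31993} \approx -0.76126$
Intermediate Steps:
$j{\left(a,K \right)} = -141$ ($j{\left(a,K \right)} = 0 K - 141 = 0 - 141 = -141$)
$\frac{\left(\left(9154 + 8314\right) - 9137\right) + \left(16165 + j{\left(33,-130 \right)}\right)}{-31941 + h{\left(-52 \right)}} = \frac{\left(\left(9154 + 8314\right) - 9137\right) + \left(16165 - 141\right)}{-31941 - 52} = \frac{\left(17468 - 9137\right) + 16024}{-31993} = \left(8331 + 16024\right) \left(- \frac{1}{31993}\right) = 24355 \left(- \frac{1}{31993}\right) = - \frac{24355}{31993}$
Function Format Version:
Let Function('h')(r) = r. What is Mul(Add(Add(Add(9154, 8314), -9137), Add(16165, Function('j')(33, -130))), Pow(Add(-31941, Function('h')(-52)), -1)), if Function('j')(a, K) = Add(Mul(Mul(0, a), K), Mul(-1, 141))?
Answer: Rational(-24355, 31993) ≈ -0.76126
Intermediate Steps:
Function('j')(a, K) = -141 (Function('j')(a, K) = Add(Mul(0, K), -141) = Add(0, -141) = -141)
Mul(Add(Add(Add(9154, 8314), -9137), Add(16165, Function('j')(33, -130))), Pow(Add(-31941, Function('h')(-52)), -1)) = Mul(Add(Add(Add(9154, 8314), -9137), Add(16165, -141)), Pow(Add(-31941, -52), -1)) = Mul(Add(Add(17468, -9137), 16024), Pow(-31993, -1)) = Mul(Add(8331, 16024), Rational(-1, 31993)) = Mul(24355, Rational(-1, 31993)) = Rational(-24355, 31993)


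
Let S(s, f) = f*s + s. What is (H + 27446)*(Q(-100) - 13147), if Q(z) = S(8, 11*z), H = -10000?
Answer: -382747794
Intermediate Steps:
S(s, f) = s + f*s
Q(z) = 8 + 88*z (Q(z) = 8*(1 + 11*z) = 8 + 88*z)
(H + 27446)*(Q(-100) - 13147) = (-10000 + 27446)*((8 + 88*(-100)) - 13147) = 17446*((8 - 8800) - 13147) = 17446*(-8792 - 13147) = 17446*(-21939) = -382747794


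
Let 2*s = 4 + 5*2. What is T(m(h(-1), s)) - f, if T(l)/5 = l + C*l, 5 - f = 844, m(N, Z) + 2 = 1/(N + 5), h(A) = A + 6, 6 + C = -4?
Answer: 1849/2 ≈ 924.50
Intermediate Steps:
C = -10 (C = -6 - 4 = -10)
h(A) = 6 + A
s = 7 (s = (4 + 5*2)/2 = (4 + 10)/2 = (½)*14 = 7)
m(N, Z) = -2 + 1/(5 + N) (m(N, Z) = -2 + 1/(N + 5) = -2 + 1/(5 + N))
f = -839 (f = 5 - 1*844 = 5 - 844 = -839)
T(l) = -45*l (T(l) = 5*(l - 10*l) = 5*(-9*l) = -45*l)
T(m(h(-1), s)) - f = -45*(-9 - 2*(6 - 1))/(5 + (6 - 1)) - 1*(-839) = -45*(-9 - 2*5)/(5 + 5) + 839 = -45*(-9 - 10)/10 + 839 = -9*(-19)/2 + 839 = -45*(-19/10) + 839 = 171/2 + 839 = 1849/2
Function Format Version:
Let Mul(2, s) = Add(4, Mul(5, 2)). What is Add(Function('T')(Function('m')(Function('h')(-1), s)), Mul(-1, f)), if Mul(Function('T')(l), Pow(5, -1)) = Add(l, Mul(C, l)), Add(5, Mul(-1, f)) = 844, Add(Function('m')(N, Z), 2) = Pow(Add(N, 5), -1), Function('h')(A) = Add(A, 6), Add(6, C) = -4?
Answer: Rational(1849, 2) ≈ 924.50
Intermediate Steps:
C = -10 (C = Add(-6, -4) = -10)
Function('h')(A) = Add(6, A)
s = 7 (s = Mul(Rational(1, 2), Add(4, Mul(5, 2))) = Mul(Rational(1, 2), Add(4, 10)) = Mul(Rational(1, 2), 14) = 7)
Function('m')(N, Z) = Add(-2, Pow(Add(5, N), -1)) (Function('m')(N, Z) = Add(-2, Pow(Add(N, 5), -1)) = Add(-2, Pow(Add(5, N), -1)))
f = -839 (f = Add(5, Mul(-1, 844)) = Add(5, -844) = -839)
Function('T')(l) = Mul(-45, l) (Function('T')(l) = Mul(5, Add(l, Mul(-10, l))) = Mul(5, Mul(-9, l)) = Mul(-45, l))
Add(Function('T')(Function('m')(Function('h')(-1), s)), Mul(-1, f)) = Add(Mul(-45, Mul(Pow(Add(5, Add(6, -1)), -1), Add(-9, Mul(-2, Add(6, -1))))), Mul(-1, -839)) = Add(Mul(-45, Mul(Pow(Add(5, 5), -1), Add(-9, Mul(-2, 5)))), 839) = Add(Mul(-45, Mul(Pow(10, -1), Add(-9, -10))), 839) = Add(Mul(-45, Mul(Rational(1, 10), -19)), 839) = Add(Mul(-45, Rational(-19, 10)), 839) = Add(Rational(171, 2), 839) = Rational(1849, 2)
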